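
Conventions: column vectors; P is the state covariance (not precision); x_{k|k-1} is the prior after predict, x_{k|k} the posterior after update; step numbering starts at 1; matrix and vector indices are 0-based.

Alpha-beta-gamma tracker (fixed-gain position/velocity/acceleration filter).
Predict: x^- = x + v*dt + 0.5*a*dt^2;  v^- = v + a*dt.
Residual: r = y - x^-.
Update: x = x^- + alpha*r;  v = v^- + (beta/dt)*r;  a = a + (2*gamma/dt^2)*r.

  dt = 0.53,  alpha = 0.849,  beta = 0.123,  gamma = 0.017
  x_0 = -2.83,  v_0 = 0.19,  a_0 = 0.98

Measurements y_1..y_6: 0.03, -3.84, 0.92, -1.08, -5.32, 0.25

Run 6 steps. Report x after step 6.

x_post = -0.3523

step 1: x_pred=-2.5917  r=2.6217  x^+=-0.3659  v^+=1.3178  a^+=1.2973
step 2: x_pred=0.5148  r=-4.3548  x^+=-3.1824  v^+=0.9948  a^+=0.7702
step 3: x_pred=-2.5470  r=3.4670  x^+=0.3965  v^+=2.2076  a^+=1.1899
step 4: x_pred=1.7336  r=-2.8136  x^+=-0.6551  v^+=2.1853  a^+=0.8493
step 5: x_pred=0.6223  r=-5.9423  x^+=-4.4227  v^+=1.2563  a^+=0.1301
step 6: x_pred=-3.7386  r=3.9886  x^+=-0.3523  v^+=2.2509  a^+=0.6128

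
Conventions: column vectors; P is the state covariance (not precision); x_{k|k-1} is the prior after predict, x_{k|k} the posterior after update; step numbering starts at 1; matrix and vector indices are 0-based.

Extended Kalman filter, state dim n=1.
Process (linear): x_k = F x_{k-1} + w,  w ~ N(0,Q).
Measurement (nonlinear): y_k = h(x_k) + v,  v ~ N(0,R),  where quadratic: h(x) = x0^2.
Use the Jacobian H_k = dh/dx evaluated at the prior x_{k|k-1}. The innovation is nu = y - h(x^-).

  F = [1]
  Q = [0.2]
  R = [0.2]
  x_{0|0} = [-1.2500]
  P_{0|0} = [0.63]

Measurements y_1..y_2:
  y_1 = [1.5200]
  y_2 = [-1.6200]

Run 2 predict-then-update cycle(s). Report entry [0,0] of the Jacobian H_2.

step 1: x^-=[-1.2500]  P^-=[0.8300]  H_jac=[-2.5000]  S=[5.3875]  K=[-0.3852]  nu=[-0.0425]  x^+=[-1.2336]  P^+=[0.0308]
step 2: x^-=[-1.2336]  P^-=[0.2308]  H_jac=[-2.4673]  S=[1.6050]  K=[-0.3548]  nu=[-3.1418]  x^+=[-0.1189]  P^+=[0.0288]

H_jac[0,0] = -2.4673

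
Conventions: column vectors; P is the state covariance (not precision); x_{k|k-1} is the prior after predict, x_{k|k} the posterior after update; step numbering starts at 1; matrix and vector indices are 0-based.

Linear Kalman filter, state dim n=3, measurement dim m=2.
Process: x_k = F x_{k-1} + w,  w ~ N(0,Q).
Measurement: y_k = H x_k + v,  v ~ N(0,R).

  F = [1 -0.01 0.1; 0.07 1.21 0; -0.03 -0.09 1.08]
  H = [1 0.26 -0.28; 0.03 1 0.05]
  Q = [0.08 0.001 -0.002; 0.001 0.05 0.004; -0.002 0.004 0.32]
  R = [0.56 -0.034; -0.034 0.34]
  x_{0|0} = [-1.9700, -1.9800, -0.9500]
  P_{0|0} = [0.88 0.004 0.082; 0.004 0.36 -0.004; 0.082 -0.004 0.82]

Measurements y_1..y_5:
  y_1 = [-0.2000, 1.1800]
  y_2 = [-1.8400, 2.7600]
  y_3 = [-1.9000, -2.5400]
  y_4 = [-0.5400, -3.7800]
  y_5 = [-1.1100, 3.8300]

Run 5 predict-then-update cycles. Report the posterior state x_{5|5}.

step 1: x^-=[-2.0452, -2.5337, -0.7887]  P^-=[0.9846 0.0632 0.1485; 0.0632 0.5821 -0.0363; 0.1485 -0.0363 1.2756]  S=[1.6389 0.2085; 0.2085 0.9268]  K=[0.5885 -0.0244; 0.0588 0.6149; -0.1415 0.0664]  nu=[2.2831, 3.8145]  x^+=[-0.7946, -0.0538, -0.8587]  P^+=[0.4224 -0.0549 0.2776; -0.0549 0.2109 -0.0431; 0.2776 -0.0431 1.2427]
step 2: x^-=[-0.8799, -0.1207, -0.8987]  P^-=[0.5716 -0.0416 0.4245; -0.0416 0.3515 -0.0528; 0.4245 -0.0528 1.7616]  S=[1.0418 0.0397; 0.0397 0.6899]  K=[0.4253 -0.0291; 0.0429 0.5014; -0.0820 0.0743]  nu=[-1.1804, 2.9520]  x^+=[-1.4679, 1.3088, -0.5827]  P^+=[0.3835 -0.0589 0.4610; -0.0589 0.1744 -0.0734; 0.4610 -0.0734 1.7513]
step 3: x^-=[-1.5393, 1.4809, -0.7030]  P^-=[0.5746 -0.0512 0.6790; -0.0512 0.2973 -0.0743; 0.6790 -0.0743 2.3485]  S=[0.9428 0.0242; 0.0242 0.6352]  K=[0.3941 -0.0150; 0.0380 0.4583; -0.0003 0.1000]  nu=[-0.9426, -3.9396]  x^+=[-1.8518, -0.3605, -1.0965]  P^+=[0.4283 -0.0653 0.6791; -0.0653 0.1617 -0.1035; 0.6791 -0.1035 2.3422]
step 4: x^-=[-1.9578, -0.5659, -1.0963]  P^-=[0.6691 -0.0577 0.9776; -0.0577 0.2777 -0.0956; 0.9776 -0.0956 3.0294]  S=[0.9219 0.0239; 0.0239 0.6158]  K=[0.4126 0.0022; 0.0334 0.4391; 0.1099 0.1341]  nu=[1.2580, -3.1006]  x^+=[-1.4458, -1.8854, -1.3737]  P^+=[0.5121 -0.0753 0.9343; -0.0753 0.1573 -0.1365; 0.9343 -0.1365 3.0065]
step 5: x^-=[-1.5643, -2.3826, -1.2705]  P^-=[0.8109 -0.0661 1.3232; -0.0661 0.2700 -0.1187; 1.3232 -0.1187 3.7941]  S=[0.9285 0.0275; 0.0275 0.6083]  K=[0.4552 0.0194; 0.0275 0.4296; 0.2426 0.1709]  nu=[0.7180, 6.3230]  x^+=[-1.1145, 0.3532, -0.0156]  P^+=[0.6178 -0.0882 1.2163; -0.0882 0.1564 -0.1726; 1.2163 -0.1726 3.7194]

x_post = [-1.1145, 0.3532, -0.0156]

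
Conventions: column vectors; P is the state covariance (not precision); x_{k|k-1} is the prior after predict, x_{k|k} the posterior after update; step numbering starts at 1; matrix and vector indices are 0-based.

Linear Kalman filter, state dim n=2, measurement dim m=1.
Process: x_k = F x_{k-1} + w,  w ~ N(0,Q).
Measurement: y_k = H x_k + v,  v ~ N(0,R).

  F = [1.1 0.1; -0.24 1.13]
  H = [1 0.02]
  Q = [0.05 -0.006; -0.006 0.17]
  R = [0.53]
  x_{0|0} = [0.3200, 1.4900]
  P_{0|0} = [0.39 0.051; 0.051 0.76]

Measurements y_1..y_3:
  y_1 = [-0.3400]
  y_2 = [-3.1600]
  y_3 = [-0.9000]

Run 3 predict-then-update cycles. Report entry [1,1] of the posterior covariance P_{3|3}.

P_post[1,1] = 2.1949

step 1: x^-=[0.5010, 1.6069]  P^-=[0.5407 0.0391; 0.0391 1.1352]  S=[1.0727]  K=[0.5048; 0.0576]  nu=[-0.8731]  x^+=[0.0603, 1.5566]  P^+=[0.2674 0.0079; 0.0079 1.1317]
step 2: x^-=[0.2219, 1.7445]  P^-=[0.3866 0.0609; 0.0609 1.6262]  S=[0.9197]  K=[0.4217; 0.1016]  nu=[-3.4168]  x^+=[-1.2188, 1.3973]  P^+=[0.2231 0.0215; 0.0215 1.6167]
step 3: x^-=[-1.2010, 1.8715]  P^-=[0.3408 0.1440; 0.1440 2.2355]  S=[0.8775]  K=[0.3917; 0.2151]  nu=[0.2636]  x^+=[-1.0978, 1.9282]  P^+=[0.2062 0.0701; 0.0701 2.1949]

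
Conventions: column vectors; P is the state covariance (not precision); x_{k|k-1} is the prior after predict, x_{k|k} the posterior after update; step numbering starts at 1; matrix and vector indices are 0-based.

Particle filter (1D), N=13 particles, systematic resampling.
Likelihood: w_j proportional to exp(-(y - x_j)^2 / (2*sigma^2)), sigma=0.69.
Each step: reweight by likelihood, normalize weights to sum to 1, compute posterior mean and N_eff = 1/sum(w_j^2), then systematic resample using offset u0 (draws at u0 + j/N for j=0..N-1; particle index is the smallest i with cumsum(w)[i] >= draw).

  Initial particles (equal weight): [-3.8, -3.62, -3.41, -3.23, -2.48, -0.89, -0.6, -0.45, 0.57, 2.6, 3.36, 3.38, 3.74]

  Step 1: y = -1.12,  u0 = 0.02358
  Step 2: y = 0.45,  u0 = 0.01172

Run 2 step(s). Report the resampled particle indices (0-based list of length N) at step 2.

resampled_idx = [1, 2, 4, 6, 6, 7, 8, 9, 10, 10, 11, 11, 12]

step 1: w=[0.0002, 0.0006, 0.0016, 0.0037, 0.0566, 0.3737, 0.2974, 0.2466, 0.0197, 0.0000, 0.0000, 0.0000, 0.0000]  mean=-0.7714  Neff=3.4189  idx=[4, 5, 5, 5, 5, 5, 6, 6, 6, 6, 7, 7, 7]
step 2: w=[0.0000, 0.0460, 0.0460, 0.0460, 0.0460, 0.0460, 0.0953, 0.0953, 0.0953, 0.0953, 0.1296, 0.1296, 0.1296]  mean=-0.6085  Neff=10.2805  idx=[1, 2, 4, 6, 6, 7, 8, 9, 10, 10, 11, 11, 12]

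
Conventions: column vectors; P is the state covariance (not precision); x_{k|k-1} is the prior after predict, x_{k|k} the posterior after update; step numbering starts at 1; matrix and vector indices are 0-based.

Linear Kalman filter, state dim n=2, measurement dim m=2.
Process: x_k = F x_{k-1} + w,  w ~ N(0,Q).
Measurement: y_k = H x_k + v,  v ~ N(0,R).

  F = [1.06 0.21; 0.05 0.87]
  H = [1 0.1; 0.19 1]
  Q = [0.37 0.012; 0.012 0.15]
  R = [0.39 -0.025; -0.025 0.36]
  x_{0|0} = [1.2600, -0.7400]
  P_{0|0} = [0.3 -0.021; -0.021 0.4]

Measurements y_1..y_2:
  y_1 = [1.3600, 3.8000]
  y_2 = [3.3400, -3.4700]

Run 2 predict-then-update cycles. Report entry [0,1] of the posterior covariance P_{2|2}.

step 1: x^-=[1.1802, -0.5808]  P^-=[0.7154 0.0814; 0.0814 0.4517]  S=[1.1262 0.2390; 0.2390 0.8684]  K=[0.6259 0.0780; -0.0019 0.5384]  nu=[0.2379, 4.1566]  x^+=[1.6531, 1.6568]  P^+=[0.2456 -0.0342; -0.0342 0.2004]
step 2: x^-=[2.1003, 1.5241]  P^-=[0.6395 0.0297; 0.0297 0.2993]  S=[1.0385 0.1567; 0.1567 0.6937]  K=[0.6065 0.0810; -0.0092 0.4417]  nu=[1.0873, -5.3931]  x^+=[2.3230, -0.8681]  P^+=[0.2376 -0.0312; -0.0312 0.1652]

P_post[0,1] = -0.0312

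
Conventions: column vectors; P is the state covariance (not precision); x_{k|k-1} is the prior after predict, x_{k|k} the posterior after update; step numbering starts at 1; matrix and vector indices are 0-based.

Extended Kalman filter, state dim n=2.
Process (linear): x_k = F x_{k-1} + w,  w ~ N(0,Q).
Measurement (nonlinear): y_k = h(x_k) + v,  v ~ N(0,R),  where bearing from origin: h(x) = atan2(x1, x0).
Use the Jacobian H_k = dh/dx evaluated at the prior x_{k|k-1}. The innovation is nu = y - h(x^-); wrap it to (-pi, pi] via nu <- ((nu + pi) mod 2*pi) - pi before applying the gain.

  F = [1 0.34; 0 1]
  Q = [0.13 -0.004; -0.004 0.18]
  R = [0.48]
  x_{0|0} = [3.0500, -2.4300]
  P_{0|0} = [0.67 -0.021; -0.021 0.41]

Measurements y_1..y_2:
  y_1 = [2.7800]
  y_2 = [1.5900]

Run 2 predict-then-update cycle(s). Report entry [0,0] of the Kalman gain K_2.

step 1: x^-=[2.2238, -2.4300]  P^-=[0.8331 0.1144; 0.1144 0.5900]  H_jac=[0.2240 0.2050]  S=[0.5571]  K=[0.3770; 0.2631]  nu=[-2.6735]  x^+=[1.2158, -3.1333]  P^+=[0.7539 0.0591; 0.0591 0.5514]
step 2: x^-=[0.1505, -3.1333]  P^-=[0.9879 0.2426; 0.2426 0.7314]  H_jac=[0.3184 0.0153]  S=[0.5827]  K=[0.5462; 0.1518]  nu=[3.1128]  x^+=[1.8507, -2.6608]  P^+=[0.8141 0.1943; 0.1943 0.7180]

K[0,0] = 0.5462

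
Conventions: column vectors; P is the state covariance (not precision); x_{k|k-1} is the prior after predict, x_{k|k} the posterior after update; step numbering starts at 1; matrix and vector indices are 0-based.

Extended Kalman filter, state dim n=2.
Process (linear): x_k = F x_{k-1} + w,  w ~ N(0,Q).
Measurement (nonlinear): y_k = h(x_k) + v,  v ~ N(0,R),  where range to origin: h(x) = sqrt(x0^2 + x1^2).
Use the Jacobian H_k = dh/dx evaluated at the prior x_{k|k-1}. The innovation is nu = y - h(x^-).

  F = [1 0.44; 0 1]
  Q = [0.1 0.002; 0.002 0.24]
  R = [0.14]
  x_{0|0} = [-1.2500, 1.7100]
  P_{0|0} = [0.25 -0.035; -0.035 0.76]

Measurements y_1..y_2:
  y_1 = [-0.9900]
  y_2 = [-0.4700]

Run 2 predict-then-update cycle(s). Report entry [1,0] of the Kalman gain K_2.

step 1: x^-=[-0.4976, 1.7100]  P^-=[0.4663 0.3014; 0.3014 1.0000]  H_jac=[-0.2794 0.9602]  S=[0.9366]  K=[0.1699; 0.9352]  nu=[-2.7709]  x^+=[-0.9683, -0.8815]  P^+=[0.4393 0.1526; 0.1526 0.1808]
step 2: x^-=[-1.3561, -0.8815]  P^-=[0.7086 0.2341; 0.2341 0.4208]  H_jac=[-0.8384 -0.5450]  S=[0.9771]  K=[-0.7386; -0.4356]  nu=[-2.0874]  x^+=[0.1857, 0.0278]  P^+=[0.1755 -0.0802; -0.0802 0.2354]

K[1,0] = -0.4356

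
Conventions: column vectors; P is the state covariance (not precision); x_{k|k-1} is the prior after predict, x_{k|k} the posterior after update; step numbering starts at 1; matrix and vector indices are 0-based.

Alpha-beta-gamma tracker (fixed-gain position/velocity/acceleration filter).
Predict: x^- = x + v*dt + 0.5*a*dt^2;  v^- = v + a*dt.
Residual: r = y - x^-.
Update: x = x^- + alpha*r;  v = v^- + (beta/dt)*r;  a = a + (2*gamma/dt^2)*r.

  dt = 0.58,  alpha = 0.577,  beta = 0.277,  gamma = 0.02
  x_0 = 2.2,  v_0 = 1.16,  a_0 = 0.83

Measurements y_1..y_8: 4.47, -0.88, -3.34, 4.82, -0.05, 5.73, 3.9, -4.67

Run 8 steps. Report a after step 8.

a_post = -0.6343

step 1: x_pred=3.0124  r=1.4576  x^+=3.8534  v^+=2.3375  a^+=1.0033
step 2: x_pred=5.3780  r=-6.2580  x^+=1.7671  v^+=-0.0693  a^+=0.2592
step 3: x_pred=1.7705  r=-5.1105  x^+=-1.1782  v^+=-2.3596  a^+=-0.3485
step 4: x_pred=-2.6054  r=7.4254  x^+=1.6790  v^+=0.9845  a^+=0.5345
step 5: x_pred=2.3400  r=-2.3900  x^+=0.9610  v^+=0.1531  a^+=0.2503
step 6: x_pred=1.0919  r=4.6381  x^+=3.7681  v^+=2.5134  a^+=0.8018
step 7: x_pred=5.3607  r=-1.4607  x^+=4.5179  v^+=2.2808  a^+=0.6281
step 8: x_pred=5.9464  r=-10.6164  x^+=-0.1793  v^+=-2.4251  a^+=-0.6343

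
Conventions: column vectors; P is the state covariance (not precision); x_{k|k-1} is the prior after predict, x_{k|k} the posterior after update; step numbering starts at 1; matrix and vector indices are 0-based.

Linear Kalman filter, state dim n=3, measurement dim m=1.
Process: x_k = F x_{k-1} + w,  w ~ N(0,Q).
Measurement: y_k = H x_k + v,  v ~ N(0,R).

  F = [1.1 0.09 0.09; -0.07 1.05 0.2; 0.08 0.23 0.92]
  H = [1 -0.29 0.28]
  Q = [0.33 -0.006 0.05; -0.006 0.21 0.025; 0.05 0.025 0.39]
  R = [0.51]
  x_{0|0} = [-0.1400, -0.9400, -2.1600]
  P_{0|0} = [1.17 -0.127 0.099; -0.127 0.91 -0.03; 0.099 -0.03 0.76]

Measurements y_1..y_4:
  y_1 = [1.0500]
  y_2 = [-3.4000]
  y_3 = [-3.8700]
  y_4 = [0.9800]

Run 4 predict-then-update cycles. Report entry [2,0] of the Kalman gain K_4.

step 1: x^-=[-0.4330, -1.4092, -2.2146]  P^-=[1.7532 -0.1245 0.2995; -0.1245 1.2527 0.3343; 0.2995 0.3343 1.0861]  S=[2.6393]  K=[0.7097; -0.1494; 0.1920]  nu=[1.6944]  x^+=[0.7695, -1.6623, -1.8893]  P^+=[0.4238 0.1553 -0.0601; 0.1553 1.1938 0.4099; -0.0601 0.4099 0.9888]
step 2: x^-=[0.5269, -2.1771, -2.0590]  P^-=[0.8860 0.3036 0.2155; 0.3036 1.7189 0.9212; 0.2155 0.9212 1.4632]  S=[1.4502]  K=[0.5918; 0.0435; 0.2469]  nu=[-3.9817]  x^+=[-1.8296, -2.3503, -3.0419]  P^+=[0.3780 0.2663 0.0036; 0.2663 1.7161 0.9056; 0.0036 0.9056 1.3748]
step 3: x^-=[-2.4978, -2.9481, -3.4855]  P^-=[0.8806 0.5603 0.3993; 0.5603 2.5000 1.6247; 0.3993 1.6247 2.0404]  S=[1.3956]  K=[0.5947; 0.2080; 0.3579]  nu=[-1.2512]  x^+=[-3.2419, -3.2083, -3.9333]  P^+=[0.3871 0.3877 0.1023; 0.3877 2.4396 1.5208; 0.1023 1.5208 1.8617]
step 4: x^-=[-4.2088, -3.9285, -4.6159]  P^-=[0.9549 0.8666 0.6513; 0.8666 3.5549 2.5150; 0.6513 2.5150 2.7702]  S=[1.4347]  K=[0.6175; 0.3763; 0.4862]  nu=[5.3420]  x^+=[-0.9101, -1.9183, -2.0185]  P^+=[0.4078 0.5332 0.2205; 0.5332 3.3518 2.2525; 0.2205 2.2525 2.4310]

K[2,0] = 0.4862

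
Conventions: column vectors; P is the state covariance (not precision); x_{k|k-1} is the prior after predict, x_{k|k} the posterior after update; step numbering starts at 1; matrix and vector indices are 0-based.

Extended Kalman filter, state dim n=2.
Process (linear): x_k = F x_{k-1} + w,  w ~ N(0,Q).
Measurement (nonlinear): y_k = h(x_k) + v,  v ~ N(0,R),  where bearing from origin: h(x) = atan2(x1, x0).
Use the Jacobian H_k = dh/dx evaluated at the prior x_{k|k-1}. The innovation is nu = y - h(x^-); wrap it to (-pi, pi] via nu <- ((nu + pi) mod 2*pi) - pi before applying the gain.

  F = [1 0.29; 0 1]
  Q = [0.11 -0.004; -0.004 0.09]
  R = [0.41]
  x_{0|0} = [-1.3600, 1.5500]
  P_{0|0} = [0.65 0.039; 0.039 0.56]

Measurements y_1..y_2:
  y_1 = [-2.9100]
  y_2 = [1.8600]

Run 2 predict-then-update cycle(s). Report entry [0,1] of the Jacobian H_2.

step 1: x^-=[-0.9105, 1.5500]  P^-=[0.8297 0.1974; 0.1974 0.6500]  H_jac=[-0.4797 -0.2818]  S=[0.7058]  K=[-0.6426; -0.3936]  nu=[1.2713]  x^+=[-1.7274, 1.0496]  P^+=[0.5382 0.0189; 0.0189 0.5406]
step 2: x^-=[-1.4231, 1.0496]  P^-=[0.7046 0.1717; 0.1717 0.6306]  H_jac=[-0.3357 -0.4551]  S=[0.6725]  K=[-0.4679; -0.5125]  nu=[-0.6461]  x^+=[-1.1208, 1.3807]  P^+=[0.5574 0.0104; 0.0104 0.4540]

H_jac[0,1] = -0.4551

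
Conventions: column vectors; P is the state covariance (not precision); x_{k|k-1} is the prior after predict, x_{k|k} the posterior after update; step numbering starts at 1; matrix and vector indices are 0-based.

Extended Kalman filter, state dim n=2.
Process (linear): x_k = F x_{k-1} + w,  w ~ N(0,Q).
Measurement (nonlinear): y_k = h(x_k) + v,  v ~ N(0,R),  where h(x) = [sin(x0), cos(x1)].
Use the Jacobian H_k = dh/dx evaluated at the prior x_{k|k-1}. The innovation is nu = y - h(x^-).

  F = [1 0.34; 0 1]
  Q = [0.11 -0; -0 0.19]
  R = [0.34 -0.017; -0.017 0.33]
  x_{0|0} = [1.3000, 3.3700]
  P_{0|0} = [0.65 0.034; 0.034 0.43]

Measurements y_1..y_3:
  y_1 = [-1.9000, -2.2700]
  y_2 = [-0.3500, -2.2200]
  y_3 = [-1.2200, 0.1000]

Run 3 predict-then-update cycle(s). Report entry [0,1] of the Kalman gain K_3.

K[0,1] = -0.0052

step 1: x^-=[2.4458, 3.3700]  P^-=[0.8328 0.1802; 0.1802 0.6200]  H_jac=[-0.7675 0.0000; 0.0000 0.2264]  S=[0.8306 -0.0483; -0.0483 0.3618]  K=[-0.7690 0.0101; -0.1451 0.3687]  nu=[-2.5410, -1.2960]  x^+=[4.3867, 3.2608]  P^+=[0.3409 0.0724; 0.0724 0.5482]
step 2: x^-=[5.4954, 3.2608]  P^-=[0.5635 0.2588; 0.2588 0.7382]  H_jac=[0.7054 0.0000; 0.0000 0.1190]  S=[0.6204 0.0047; 0.0047 0.3404]  K=[0.6401 0.0816; 0.2923 0.2539]  nu=[0.3588, -1.2271]  x^+=[5.6250, 3.0542]  P^+=[0.3065 0.1348; 0.1348 0.6625]
step 3: x^-=[6.6634, 3.0542]  P^-=[0.5848 0.3600; 0.3600 0.8525]  H_jac=[0.9286 0.0000; 0.0000 -0.0873]  S=[0.8443 -0.0462; -0.0462 0.3365]  K=[0.6429 -0.0052; 0.3868 -0.1681]  nu=[-1.5911, 1.0962]  x^+=[5.6348, 2.2544]  P^+=[0.2355 0.1447; 0.1447 0.7107]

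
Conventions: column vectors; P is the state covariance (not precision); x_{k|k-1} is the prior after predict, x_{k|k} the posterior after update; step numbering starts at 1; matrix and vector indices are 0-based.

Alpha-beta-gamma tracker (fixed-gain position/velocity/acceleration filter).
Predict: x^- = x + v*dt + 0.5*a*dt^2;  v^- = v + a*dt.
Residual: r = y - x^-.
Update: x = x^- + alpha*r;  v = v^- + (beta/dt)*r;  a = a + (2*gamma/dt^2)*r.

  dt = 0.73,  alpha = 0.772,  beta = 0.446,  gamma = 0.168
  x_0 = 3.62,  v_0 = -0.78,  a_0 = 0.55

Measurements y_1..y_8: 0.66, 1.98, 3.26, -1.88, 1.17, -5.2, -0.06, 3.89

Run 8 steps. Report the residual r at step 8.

step 1: x_pred=3.1971  r=-2.5371  x^+=1.2385  v^+=-1.9286  a^+=-1.0497
step 2: x_pred=-0.4491  r=2.4291  x^+=1.4262  v^+=-1.2108  a^+=0.4819
step 3: x_pred=0.6707  r=2.5893  x^+=2.6696  v^+=0.7229  a^+=2.1145
step 4: x_pred=3.7608  r=-5.6408  x^+=-0.5939  v^+=-1.1798  a^+=-1.4421
step 5: x_pred=-1.8394  r=3.0094  x^+=0.4839  v^+=-0.3939  a^+=0.4553
step 6: x_pred=0.3176  r=-5.5176  x^+=-3.9420  v^+=-3.4325  a^+=-3.0236
step 7: x_pred=-7.2534  r=7.1934  x^+=-1.7001  v^+=-1.2449  a^+=1.5119
step 8: x_pred=-2.2060  r=6.0960  x^+=2.5001  v^+=3.5832  a^+=5.3555

resid = 6.0960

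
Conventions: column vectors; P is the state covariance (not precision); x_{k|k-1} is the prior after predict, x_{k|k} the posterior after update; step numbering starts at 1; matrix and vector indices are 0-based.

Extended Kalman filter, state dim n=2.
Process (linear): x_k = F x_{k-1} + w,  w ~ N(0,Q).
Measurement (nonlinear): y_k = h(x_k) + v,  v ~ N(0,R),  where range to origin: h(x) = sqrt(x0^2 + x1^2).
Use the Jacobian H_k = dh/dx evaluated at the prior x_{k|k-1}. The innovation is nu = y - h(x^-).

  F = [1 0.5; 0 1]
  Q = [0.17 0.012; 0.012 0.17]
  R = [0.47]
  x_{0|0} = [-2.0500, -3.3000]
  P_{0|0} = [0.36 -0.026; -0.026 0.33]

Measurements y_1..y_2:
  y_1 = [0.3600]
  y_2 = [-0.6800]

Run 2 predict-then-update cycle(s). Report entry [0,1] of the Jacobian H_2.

step 1: x^-=[-3.7000, -3.3000]  P^-=[0.5865 0.1510; 0.1510 0.5000]  H_jac=[-0.7463 -0.6656]  S=[1.1682]  K=[-0.4607; -0.3814]  nu=[-4.5978]  x^+=[-1.5817, -1.5466]  P^+=[0.3385 -0.0542; -0.0542 0.3301]
step 2: x^-=[-2.3550, -1.5466]  P^-=[0.5368 0.1228; 0.1228 0.5001]  H_jac=[-0.8359 -0.5489]  S=[1.1084]  K=[-0.4656; -0.3403]  nu=[-3.4974]  x^+=[-0.7265, -0.3565]  P^+=[0.2965 -0.0528; -0.0528 0.3718]

H_jac[0,1] = -0.5489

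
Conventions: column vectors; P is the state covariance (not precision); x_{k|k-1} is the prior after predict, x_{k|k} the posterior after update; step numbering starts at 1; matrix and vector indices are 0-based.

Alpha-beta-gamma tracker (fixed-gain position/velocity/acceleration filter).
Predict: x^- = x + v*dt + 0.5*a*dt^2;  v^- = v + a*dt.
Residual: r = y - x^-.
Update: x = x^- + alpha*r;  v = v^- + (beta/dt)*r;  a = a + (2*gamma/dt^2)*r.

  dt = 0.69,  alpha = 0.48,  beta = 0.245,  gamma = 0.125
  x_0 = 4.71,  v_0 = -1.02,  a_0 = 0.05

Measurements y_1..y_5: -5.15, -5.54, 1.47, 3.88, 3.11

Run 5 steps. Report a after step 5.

step 1: x_pred=4.0181  r=-9.1681  x^+=-0.3826  v^+=-4.2408  a^+=-4.7642
step 2: x_pred=-4.4429  r=-1.0971  x^+=-4.9695  v^+=-7.9177  a^+=-5.3403
step 3: x_pred=-11.7039  r=13.1739  x^+=-5.3805  v^+=-6.9248  a^+=1.5774
step 4: x_pred=-9.7830  r=13.6630  x^+=-3.2248  v^+=-0.9850  a^+=8.7518
step 5: x_pred=-1.8211  r=4.9311  x^+=0.5458  v^+=6.8046  a^+=11.3411

a_post = 11.3411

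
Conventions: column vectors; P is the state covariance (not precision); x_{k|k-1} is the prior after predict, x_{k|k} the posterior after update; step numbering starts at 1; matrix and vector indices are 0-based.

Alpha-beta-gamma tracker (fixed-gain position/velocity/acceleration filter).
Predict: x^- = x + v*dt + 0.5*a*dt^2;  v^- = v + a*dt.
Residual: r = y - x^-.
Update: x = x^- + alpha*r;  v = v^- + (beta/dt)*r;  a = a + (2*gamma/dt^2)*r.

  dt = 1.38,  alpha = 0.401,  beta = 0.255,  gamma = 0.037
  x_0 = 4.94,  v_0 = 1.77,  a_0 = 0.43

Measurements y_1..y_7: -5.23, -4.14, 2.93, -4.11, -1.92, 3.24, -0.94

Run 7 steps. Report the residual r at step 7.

resid = 0.5585

step 1: x_pred=7.7920  r=-13.0220  x^+=2.5702  v^+=-0.0428  a^+=-0.0760
step 2: x_pred=2.4387  r=-6.5787  x^+=-0.1994  v^+=-1.3634  a^+=-0.3316
step 3: x_pred=-2.3966  r=5.3266  x^+=-0.2606  v^+=-0.8368  a^+=-0.1247
step 4: x_pred=-1.5340  r=-2.5760  x^+=-2.5670  v^+=-1.4848  a^+=-0.2248
step 5: x_pred=-4.8300  r=2.9100  x^+=-3.6631  v^+=-1.2572  a^+=-0.1117
step 6: x_pred=-5.5044  r=8.7444  x^+=-1.9979  v^+=0.2045  a^+=0.2281
step 7: x_pred=-1.4985  r=0.5585  x^+=-1.2745  v^+=0.6225  a^+=0.2498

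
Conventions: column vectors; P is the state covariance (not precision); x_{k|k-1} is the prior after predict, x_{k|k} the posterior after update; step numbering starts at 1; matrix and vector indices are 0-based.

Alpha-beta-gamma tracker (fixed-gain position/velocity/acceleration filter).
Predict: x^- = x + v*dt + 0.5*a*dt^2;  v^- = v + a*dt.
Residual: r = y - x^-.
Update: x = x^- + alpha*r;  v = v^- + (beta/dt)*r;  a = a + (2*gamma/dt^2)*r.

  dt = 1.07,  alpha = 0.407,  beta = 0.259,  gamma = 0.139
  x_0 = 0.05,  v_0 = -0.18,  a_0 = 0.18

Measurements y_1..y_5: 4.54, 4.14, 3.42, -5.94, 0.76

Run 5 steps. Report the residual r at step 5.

resid = -0.2725

step 1: x_pred=-0.0396  r=4.5796  x^+=1.8243  v^+=1.1211  a^+=1.2920
step 2: x_pred=3.7635  r=0.3765  x^+=3.9167  v^+=2.5947  a^+=1.3834
step 3: x_pred=7.4850  r=-4.0650  x^+=5.8305  v^+=3.0910  a^+=0.3964
step 4: x_pred=9.3648  r=-15.3048  x^+=3.1357  v^+=-0.1895  a^+=-3.3199
step 5: x_pred=1.0325  r=-0.2725  x^+=0.9216  v^+=-3.8077  a^+=-3.3860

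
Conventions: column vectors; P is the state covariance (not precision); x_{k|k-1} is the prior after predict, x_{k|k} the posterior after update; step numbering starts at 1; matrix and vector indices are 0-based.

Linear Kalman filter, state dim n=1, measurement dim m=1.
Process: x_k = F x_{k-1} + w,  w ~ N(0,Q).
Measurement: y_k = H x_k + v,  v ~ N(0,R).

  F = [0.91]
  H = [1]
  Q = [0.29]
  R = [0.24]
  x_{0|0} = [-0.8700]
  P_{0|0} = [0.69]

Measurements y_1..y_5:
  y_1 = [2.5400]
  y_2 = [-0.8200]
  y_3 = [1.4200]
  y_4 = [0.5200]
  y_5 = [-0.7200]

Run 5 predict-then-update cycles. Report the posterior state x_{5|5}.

step 1: x^-=[-0.7917]  P^-=[0.8614]  S=[1.1014]  K=[0.7821]  nu=[3.3317]  x^+=[1.8140]  P^+=[0.1877]
step 2: x^-=[1.6507]  P^-=[0.4454]  S=[0.6854]  K=[0.6499]  nu=[-2.4707]  x^+=[0.0451]  P^+=[0.1560]
step 3: x^-=[0.0410]  P^-=[0.4192]  S=[0.6592]  K=[0.6359]  nu=[1.3790]  x^+=[0.9179]  P^+=[0.1526]
step 4: x^-=[0.8353]  P^-=[0.4164]  S=[0.6564]  K=[0.6344]  nu=[-0.3153]  x^+=[0.6353]  P^+=[0.1522]
step 5: x^-=[0.5781]  P^-=[0.4161]  S=[0.6561]  K=[0.6342]  nu=[-1.2981]  x^+=[-0.2451]  P^+=[0.1522]

x_post = [-0.2451]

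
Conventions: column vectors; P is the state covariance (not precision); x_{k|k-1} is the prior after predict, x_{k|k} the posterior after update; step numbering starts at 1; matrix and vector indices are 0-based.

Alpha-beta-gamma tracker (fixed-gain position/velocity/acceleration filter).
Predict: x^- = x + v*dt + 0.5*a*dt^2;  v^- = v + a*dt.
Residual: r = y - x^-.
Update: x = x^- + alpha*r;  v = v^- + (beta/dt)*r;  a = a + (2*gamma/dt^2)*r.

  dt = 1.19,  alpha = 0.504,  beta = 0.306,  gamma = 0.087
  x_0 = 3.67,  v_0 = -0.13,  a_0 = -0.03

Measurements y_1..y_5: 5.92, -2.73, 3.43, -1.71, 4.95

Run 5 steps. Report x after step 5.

step 1: x_pred=3.4941  r=2.4259  x^+=4.7167  v^+=0.4581  a^+=0.2681
step 2: x_pred=5.4517  r=-8.1817  x^+=1.3281  v^+=-1.3267  a^+=-0.7372
step 3: x_pred=-0.7727  r=4.2027  x^+=1.3455  v^+=-1.1233  a^+=-0.2208
step 4: x_pred=-0.1477  r=-1.5623  x^+=-0.9351  v^+=-1.7879  a^+=-0.4128
step 5: x_pred=-3.3549  r=8.3049  x^+=0.8308  v^+=-0.1436  a^+=0.6077

x_post = 0.8308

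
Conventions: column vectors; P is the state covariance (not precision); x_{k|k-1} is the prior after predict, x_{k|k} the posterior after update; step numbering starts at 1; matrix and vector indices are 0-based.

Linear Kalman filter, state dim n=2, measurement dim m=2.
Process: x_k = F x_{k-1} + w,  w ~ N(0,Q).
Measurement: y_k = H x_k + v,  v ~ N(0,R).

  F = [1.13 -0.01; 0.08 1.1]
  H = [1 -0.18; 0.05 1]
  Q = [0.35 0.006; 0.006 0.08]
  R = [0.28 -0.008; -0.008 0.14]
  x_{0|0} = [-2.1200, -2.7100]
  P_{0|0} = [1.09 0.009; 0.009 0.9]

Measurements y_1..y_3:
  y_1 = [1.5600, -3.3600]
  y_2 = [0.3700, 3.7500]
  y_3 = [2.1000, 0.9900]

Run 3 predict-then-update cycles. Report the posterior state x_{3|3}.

step 1: x^-=[-2.3685, -3.1506]  P^-=[1.7417 0.1058; 0.1058 1.1776]  S=[2.0218 -0.0280; -0.0280 1.3325]  K=[0.8543 0.1627; -0.0402 0.8869]  nu=[3.3614, -0.0910]  x^+=[0.4884, -3.3665]  P^+=[0.2386 0.0040; 0.0040 0.1243]
step 2: x^-=[0.5855, -3.6640]  P^-=[0.6546 0.0312; 0.0312 0.2326]  S=[0.9309 0.0138; 0.0138 0.3774]  K=[0.6950 0.1440; -0.0207 0.6213]  nu=[-0.8751, 7.3848]  x^+=[1.0409, 0.9422]  P^+=[0.1943 0.0049; 0.0049 0.0869]
step 3: x^-=[1.1668, 1.1196]  P^-=[0.5980 0.0287; 0.0287 0.1873]  S=[0.8738 0.0166; 0.0166 0.3316]  K=[0.6758 0.1428; -0.0166 0.5698]  nu=[1.1347, -0.1880]  x^+=[1.9068, 0.9937]  P^+=[0.1890 0.0051; 0.0051 0.0797]

x_post = [1.9068, 0.9937]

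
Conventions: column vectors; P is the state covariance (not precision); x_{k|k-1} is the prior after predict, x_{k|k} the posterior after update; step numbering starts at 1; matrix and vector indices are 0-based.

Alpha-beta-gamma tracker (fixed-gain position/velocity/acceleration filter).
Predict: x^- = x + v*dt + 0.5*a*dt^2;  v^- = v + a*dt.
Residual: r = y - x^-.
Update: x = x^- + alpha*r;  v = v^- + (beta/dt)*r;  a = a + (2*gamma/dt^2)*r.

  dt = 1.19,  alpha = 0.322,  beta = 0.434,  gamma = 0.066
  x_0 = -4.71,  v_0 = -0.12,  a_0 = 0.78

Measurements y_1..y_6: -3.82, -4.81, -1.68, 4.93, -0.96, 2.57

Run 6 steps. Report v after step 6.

v_post = 0.4383

step 1: x_pred=-4.3005  r=0.4805  x^+=-4.1458  v^+=0.9834  a^+=0.8248
step 2: x_pred=-2.3915  r=-2.4185  x^+=-3.1703  v^+=1.0829  a^+=0.5994
step 3: x_pred=-1.4572  r=-0.2228  x^+=-1.5290  v^+=1.7149  a^+=0.5786
step 4: x_pred=0.9214  r=4.0086  x^+=2.2122  v^+=3.8654  a^+=0.9522
step 5: x_pred=7.4862  r=-8.4462  x^+=4.7665  v^+=1.9181  a^+=0.1649
step 6: x_pred=7.1659  r=-4.5959  x^+=5.6860  v^+=0.4383  a^+=-0.2635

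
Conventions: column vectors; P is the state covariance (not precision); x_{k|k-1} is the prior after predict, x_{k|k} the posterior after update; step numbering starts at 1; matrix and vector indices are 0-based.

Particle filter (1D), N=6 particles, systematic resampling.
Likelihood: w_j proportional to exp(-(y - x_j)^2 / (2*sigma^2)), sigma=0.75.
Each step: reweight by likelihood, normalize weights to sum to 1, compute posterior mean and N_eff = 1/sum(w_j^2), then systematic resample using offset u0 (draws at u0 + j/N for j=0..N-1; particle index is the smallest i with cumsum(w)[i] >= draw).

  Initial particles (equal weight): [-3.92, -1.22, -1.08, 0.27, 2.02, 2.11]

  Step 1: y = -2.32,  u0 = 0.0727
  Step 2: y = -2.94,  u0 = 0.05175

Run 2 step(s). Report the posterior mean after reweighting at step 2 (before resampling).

step 1: w=[0.1465, 0.4864, 0.3635, 0.0037, 0.0000, 0.0000]  mean=-1.5592  Neff=2.5632  idx=[0, 1, 1, 1, 2, 2]
step 2: w=[0.5798, 0.0982, 0.0982, 0.0982, 0.0629, 0.0629]  mean=-2.7678  Neff=2.6814  idx=[0, 0, 0, 0, 2, 4]

post_mean = -2.7678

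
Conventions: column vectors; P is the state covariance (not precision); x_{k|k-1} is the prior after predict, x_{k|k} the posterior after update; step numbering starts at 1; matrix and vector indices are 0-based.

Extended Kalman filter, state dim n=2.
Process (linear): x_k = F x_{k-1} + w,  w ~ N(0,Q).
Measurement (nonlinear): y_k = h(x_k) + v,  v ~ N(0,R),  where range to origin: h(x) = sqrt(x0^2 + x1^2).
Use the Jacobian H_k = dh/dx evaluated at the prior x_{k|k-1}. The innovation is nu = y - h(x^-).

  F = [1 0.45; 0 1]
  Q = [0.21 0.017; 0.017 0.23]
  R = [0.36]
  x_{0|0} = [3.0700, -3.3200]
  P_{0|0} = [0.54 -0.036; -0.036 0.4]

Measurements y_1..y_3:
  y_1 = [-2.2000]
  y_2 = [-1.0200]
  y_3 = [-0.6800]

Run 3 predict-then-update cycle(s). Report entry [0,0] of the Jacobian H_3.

step 1: x^-=[1.5760, -3.3200]  P^-=[0.7986 0.1610; 0.1610 0.6300]  H_jac=[0.4288 -0.9034]  S=[0.8963]  K=[0.2198; -0.5580]  nu=[-5.8751]  x^+=[0.2845, -0.0419]  P^+=[0.7553 0.2709; 0.2709 0.3510]
step 2: x^-=[0.2657, -0.0419]  P^-=[1.2802 0.4459; 0.4459 0.5810]  H_jac=[0.9878 -0.1557]  S=[1.4861]  K=[0.8042; 0.2355]  nu=[-1.2889]  x^+=[-0.7709, -0.3454]  P^+=[0.3190 0.1644; 0.1644 0.4985]
step 3: x^-=[-0.9264, -0.3454]  P^-=[0.7779 0.4058; 0.4058 0.7285]  H_jac=[-0.9370 -0.3494]  S=[1.3976]  K=[-0.6230; -0.4542]  nu=[-1.6687]  x^+=[0.1132, 0.4124]  P^+=[0.2355 0.0103; 0.0103 0.4403]

H_jac[0,0] = -0.9370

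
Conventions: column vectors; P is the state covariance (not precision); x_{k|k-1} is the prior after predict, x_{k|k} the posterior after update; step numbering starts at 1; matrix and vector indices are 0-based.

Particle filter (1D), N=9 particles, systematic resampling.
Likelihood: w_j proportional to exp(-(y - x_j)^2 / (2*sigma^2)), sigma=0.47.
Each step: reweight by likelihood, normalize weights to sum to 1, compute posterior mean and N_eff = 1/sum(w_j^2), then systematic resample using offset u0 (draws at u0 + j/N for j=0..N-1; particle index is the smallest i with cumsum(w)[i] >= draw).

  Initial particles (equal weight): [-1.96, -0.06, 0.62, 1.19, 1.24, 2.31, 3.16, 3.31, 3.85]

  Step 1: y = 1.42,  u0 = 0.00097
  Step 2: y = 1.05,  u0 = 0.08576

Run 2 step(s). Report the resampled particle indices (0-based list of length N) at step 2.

resampled_idx = [1, 2, 3, 4, 5, 6, 6, 7, 8]

step 1: w=[0.0000, 0.0032, 0.1055, 0.3985, 0.4174, 0.0748, 0.0005, 0.0001, 0.0000]  mean=1.2318  Neff=2.8589  idx=[1, 3, 3, 3, 3, 4, 4, 4, 4]
step 2: w=[0.0081, 0.1263, 0.1263, 0.1263, 0.1263, 0.1217, 0.1217, 0.1217, 0.1217]  mean=1.2042  Neff=8.1243  idx=[1, 2, 3, 4, 5, 6, 6, 7, 8]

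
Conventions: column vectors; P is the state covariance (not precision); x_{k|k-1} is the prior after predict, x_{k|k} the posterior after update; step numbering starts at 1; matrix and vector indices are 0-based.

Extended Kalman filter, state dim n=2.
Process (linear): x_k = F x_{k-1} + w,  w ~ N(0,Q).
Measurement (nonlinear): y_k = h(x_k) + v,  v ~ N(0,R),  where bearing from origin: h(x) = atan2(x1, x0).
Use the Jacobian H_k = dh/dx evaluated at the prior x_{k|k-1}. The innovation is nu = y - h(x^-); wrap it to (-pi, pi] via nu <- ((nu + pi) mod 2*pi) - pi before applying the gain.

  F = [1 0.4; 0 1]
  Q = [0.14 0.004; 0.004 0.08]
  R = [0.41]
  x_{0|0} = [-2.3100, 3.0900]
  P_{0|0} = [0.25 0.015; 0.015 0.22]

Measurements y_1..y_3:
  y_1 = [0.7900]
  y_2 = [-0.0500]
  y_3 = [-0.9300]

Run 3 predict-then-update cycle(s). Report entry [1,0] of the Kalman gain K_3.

step 1: x^-=[-1.0740, 3.0900]  P^-=[0.4372 0.1070; 0.1070 0.3000]  H_jac=[-0.2887 -0.1004]  S=[0.4557]  K=[-0.3006; -0.1339]  nu=[-1.1153]  x^+=[-0.7387, 3.2393]  P^+=[0.3960 0.0887; 0.0887 0.2918]
step 2: x^-=[0.5570, 3.2393]  P^-=[0.6536 0.2094; 0.2094 0.3718]  H_jac=[-0.2998 0.0516]  S=[0.4633]  K=[-0.3997; -0.0941]  nu=[-1.4505]  x^+=[1.1368, 3.3759]  P^+=[0.5796 0.1920; 0.1920 0.3677]
step 3: x^-=[2.4872, 3.3759]  P^-=[0.9320 0.3431; 0.3431 0.4477]  H_jac=[-0.1920 0.1415]  S=[0.4347]  K=[-0.3000; -0.0058]  nu=[-1.8658]  x^+=[3.0470, 3.3867]  P^+=[0.8929 0.3423; 0.3423 0.4477]

K[1,0] = -0.0058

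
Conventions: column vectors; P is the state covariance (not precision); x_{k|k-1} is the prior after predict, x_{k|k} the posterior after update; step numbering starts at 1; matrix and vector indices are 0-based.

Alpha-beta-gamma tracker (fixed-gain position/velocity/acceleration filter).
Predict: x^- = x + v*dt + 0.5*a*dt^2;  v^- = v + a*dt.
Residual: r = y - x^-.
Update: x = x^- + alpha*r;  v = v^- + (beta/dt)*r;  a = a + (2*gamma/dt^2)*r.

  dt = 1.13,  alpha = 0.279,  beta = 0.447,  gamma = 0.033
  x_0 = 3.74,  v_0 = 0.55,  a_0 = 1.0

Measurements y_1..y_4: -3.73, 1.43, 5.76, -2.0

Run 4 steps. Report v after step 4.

v_post = 0.2416

step 1: x_pred=5.0000  r=-8.7300  x^+=2.5643  v^+=-1.7734  a^+=0.5488
step 2: x_pred=0.9108  r=0.5192  x^+=1.0556  v^+=-0.9478  a^+=0.5756
step 3: x_pred=0.3521  r=5.4079  x^+=1.8609  v^+=1.8418  a^+=0.8551
step 4: x_pred=4.4881  r=-6.4881  x^+=2.6779  v^+=0.2416  a^+=0.5198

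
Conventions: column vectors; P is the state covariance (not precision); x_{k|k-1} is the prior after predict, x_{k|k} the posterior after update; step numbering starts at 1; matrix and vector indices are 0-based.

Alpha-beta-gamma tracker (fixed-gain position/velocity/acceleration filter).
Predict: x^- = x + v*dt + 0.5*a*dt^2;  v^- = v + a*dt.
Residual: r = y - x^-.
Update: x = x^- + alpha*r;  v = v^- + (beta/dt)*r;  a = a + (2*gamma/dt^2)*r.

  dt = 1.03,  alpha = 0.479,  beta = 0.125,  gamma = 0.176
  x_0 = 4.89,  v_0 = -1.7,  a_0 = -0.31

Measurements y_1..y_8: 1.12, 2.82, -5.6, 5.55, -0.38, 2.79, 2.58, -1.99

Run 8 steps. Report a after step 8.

step 1: x_pred=2.9746  r=-1.8546  x^+=2.0862  v^+=-2.2444  a^+=-0.9253
step 2: x_pred=-0.7163  r=3.5363  x^+=0.9776  v^+=-2.7683  a^+=0.2480
step 3: x_pred=-1.7422  r=-3.8578  x^+=-3.5901  v^+=-2.9810  a^+=-1.0320
step 4: x_pred=-7.2080  r=12.7580  x^+=-1.0969  v^+=-2.4957  a^+=3.2010
step 5: x_pred=-1.9695  r=1.5895  x^+=-1.2081  v^+=0.9943  a^+=3.7284
step 6: x_pred=1.7937  r=0.9963  x^+=2.2709  v^+=4.9554  a^+=4.0590
step 7: x_pred=9.5281  r=-6.9481  x^+=6.2000  v^+=8.2930  a^+=1.7536
step 8: x_pred=15.6719  r=-17.6619  x^+=7.2119  v^+=7.9558  a^+=-4.1065

a_post = -4.1065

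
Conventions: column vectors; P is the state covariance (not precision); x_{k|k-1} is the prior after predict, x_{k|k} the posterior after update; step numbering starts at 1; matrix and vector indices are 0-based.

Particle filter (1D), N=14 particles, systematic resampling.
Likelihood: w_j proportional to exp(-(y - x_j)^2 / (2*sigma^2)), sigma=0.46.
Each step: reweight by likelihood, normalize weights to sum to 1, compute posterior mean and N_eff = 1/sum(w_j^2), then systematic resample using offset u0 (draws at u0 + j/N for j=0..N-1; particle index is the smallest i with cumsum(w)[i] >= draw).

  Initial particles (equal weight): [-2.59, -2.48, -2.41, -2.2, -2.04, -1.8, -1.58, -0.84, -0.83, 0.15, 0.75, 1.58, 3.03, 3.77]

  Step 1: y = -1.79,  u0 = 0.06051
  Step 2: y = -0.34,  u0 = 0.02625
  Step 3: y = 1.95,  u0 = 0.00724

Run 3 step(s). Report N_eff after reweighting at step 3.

N_eff = 12.0000

step 1: w=[0.0477, 0.0703, 0.0874, 0.1456, 0.1869, 0.2166, 0.1952, 0.0257, 0.0245, 0.0000, 0.0000, 0.0000, 0.0000, 0.0000]  mean=-1.9505  Neff=6.3585  idx=[1, 2, 2, 3, 3, 4, 4, 5, 5, 5, 6, 6, 6, 8]
step 2: w=[0.0000, 0.0001, 0.0001, 0.0004, 0.0004, 0.0016, 0.0016, 0.0097, 0.0097, 0.0097, 0.0395, 0.0395, 0.0395, 0.8480]  mean=-0.9525  Neff=1.3809  idx=[9, 11, 13, 13, 13, 13, 13, 13, 13, 13, 13, 13, 13, 13]
step 3: w=[0.0000, 0.0000, 0.0833, 0.0833, 0.0833, 0.0833, 0.0833, 0.0833, 0.0833, 0.0833, 0.0833, 0.0833, 0.0833, 0.0833]  mean=-0.8300  Neff=12.0000  idx=[2, 2, 3, 4, 5, 6, 7, 8, 8, 9, 10, 11, 12, 13]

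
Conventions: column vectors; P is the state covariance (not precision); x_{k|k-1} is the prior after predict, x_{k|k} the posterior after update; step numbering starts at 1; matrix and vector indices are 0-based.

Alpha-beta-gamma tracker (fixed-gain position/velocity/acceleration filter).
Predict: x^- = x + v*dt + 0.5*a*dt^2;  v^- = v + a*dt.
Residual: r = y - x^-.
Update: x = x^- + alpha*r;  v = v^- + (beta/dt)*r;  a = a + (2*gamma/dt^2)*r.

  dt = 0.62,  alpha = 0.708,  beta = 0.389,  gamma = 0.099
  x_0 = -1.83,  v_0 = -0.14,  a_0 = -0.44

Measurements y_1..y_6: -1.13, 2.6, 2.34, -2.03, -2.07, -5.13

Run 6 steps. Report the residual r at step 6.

step 1: x_pred=-2.0014  r=0.8714  x^+=-1.3844  v^+=0.1339  a^+=0.0088
step 2: x_pred=-1.2997  r=3.8997  x^+=1.4613  v^+=2.5861  a^+=2.0175
step 3: x_pred=3.4525  r=-1.1125  x^+=2.6648  v^+=3.1390  a^+=1.4445
step 4: x_pred=4.8887  r=-6.9187  x^+=-0.0097  v^+=-0.3063  a^+=-2.1192
step 5: x_pred=-0.6070  r=-1.4630  x^+=-1.6428  v^+=-2.5381  a^+=-2.8728
step 6: x_pred=-3.7686  r=-1.3614  x^+=-4.7325  v^+=-5.1735  a^+=-3.5741

resid = -1.3614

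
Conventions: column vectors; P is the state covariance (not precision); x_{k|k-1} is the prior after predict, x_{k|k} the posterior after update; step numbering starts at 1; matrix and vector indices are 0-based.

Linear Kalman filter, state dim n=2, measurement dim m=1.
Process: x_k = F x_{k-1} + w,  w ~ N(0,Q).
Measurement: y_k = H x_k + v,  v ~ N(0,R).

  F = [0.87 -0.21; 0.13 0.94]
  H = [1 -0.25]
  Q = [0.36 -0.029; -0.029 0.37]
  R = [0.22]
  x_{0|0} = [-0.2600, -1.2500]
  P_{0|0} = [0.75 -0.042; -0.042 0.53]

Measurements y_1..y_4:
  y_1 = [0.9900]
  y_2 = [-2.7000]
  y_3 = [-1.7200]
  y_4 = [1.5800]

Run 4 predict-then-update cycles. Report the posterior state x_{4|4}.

x_post = [0.3816, -1.6165]

step 1: x^-=[0.0363, -1.2088]  P^-=[0.9664 -0.0820; -0.0820 0.8407]  S=[1.2799]  K=[0.7710; -0.2283]  nu=[0.6515]  x^+=[0.5386, -1.3575]  P^+=[0.2055 0.1433; 0.1433 0.7740]
step 2: x^-=[0.7537, -1.2060]  P^-=[0.4973 -0.0453; -0.0453 1.0924]  S=[0.8082]  K=[0.6293; -0.3940]  nu=[-3.7552]  x^+=[-1.6095, 0.2733]  P^+=[0.1772 0.1551; 0.1551 0.9670]
step 3: x^-=[-1.4576, 0.0477]  P^-=[0.4801 -0.0773; -0.0773 1.2653]  S=[0.8178]  K=[0.6107; -0.4813]  nu=[-0.2504]  x^+=[-1.6106, 0.1682]  P^+=[0.1751 0.1631; 0.1631 1.0759]
step 4: x^-=[-1.4365, -0.0513]  P^-=[0.4804 -0.0926; -0.0926 1.3635]  S=[0.8319]  K=[0.6053; -0.5211]  nu=[3.0037]  x^+=[0.3816, -1.6165]  P^+=[0.1756 0.1698; 0.1698 1.1376]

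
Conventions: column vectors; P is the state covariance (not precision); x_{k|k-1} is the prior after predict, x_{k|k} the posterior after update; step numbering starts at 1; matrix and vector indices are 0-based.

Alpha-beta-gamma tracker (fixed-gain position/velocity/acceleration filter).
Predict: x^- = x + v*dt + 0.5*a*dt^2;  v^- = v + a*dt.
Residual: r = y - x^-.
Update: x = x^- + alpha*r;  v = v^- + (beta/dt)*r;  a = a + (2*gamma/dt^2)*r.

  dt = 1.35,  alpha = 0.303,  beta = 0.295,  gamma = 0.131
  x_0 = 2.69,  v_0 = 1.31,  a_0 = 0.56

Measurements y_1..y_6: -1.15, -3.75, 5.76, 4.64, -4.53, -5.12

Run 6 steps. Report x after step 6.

x_post = -3.4312

step 1: x_pred=4.9688  r=-6.1188  x^+=3.1148  v^+=0.7289  a^+=-0.3196
step 2: x_pred=3.8076  r=-7.5576  x^+=1.5176  v^+=-1.3540  a^+=-1.4061
step 3: x_pred=-1.5916  r=7.3516  x^+=0.6359  v^+=-1.6458  a^+=-0.3492
step 4: x_pred=-1.9042  r=6.5442  x^+=0.0787  v^+=-0.6873  a^+=0.5915
step 5: x_pred=-0.3101  r=-4.2199  x^+=-1.5887  v^+=-0.8108  a^+=-0.0151
step 6: x_pred=-2.6971  r=-2.4229  x^+=-3.4312  v^+=-1.3607  a^+=-0.3634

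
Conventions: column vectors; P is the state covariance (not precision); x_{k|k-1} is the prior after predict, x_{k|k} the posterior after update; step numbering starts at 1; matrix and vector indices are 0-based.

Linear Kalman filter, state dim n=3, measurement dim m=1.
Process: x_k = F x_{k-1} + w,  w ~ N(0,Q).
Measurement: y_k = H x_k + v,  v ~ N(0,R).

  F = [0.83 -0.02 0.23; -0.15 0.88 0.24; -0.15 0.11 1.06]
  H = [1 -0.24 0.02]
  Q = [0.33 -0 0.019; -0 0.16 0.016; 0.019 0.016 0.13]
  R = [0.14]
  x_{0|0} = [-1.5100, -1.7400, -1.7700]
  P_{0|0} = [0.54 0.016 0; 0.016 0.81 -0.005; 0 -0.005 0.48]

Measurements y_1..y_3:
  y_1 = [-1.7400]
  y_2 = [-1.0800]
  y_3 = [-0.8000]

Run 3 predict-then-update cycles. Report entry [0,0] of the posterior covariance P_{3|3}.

P_post[0,0] = 0.1612

step 1: x^-=[-1.6256, -1.7295, -1.8411]  P^-=[0.7272 -0.0442 0.0685; -0.0442 0.8207 0.2215; 0.0685 0.2215 0.6896]  S=[0.9366]  K=[0.7892; -0.2528; 0.0311]  nu=[-0.4927]  x^+=[-2.0144, -1.6050, -1.8564]  P^+=[0.1438 0.1426 0.0455; 0.1426 0.7609 0.2289; 0.0455 0.2289 0.6887]
step 2: x^-=[-2.0668, -1.5557, -1.8422]  P^-=[0.4763 0.1640 0.2202; 0.1640 0.8479 0.4576; 0.2202 0.4576 0.9504]  S=[0.5912]  K=[0.7465; -0.0512; 0.2188]  nu=[0.6503]  x^+=[-1.5814, -1.5891, -1.6999]  P^+=[0.1468 0.1867 0.1236; 0.1867 0.8463 0.4642; 0.1236 0.4642 0.9221]
step 3: x^-=[-1.6717, -1.5691, -1.7395]  P^-=[0.5170 0.2667 0.3477; 0.2667 1.0097 0.7292; 0.3477 0.7292 1.2424]  S=[0.5945]  K=[0.7736; 0.0655; 0.3322]  nu=[0.5299]  x^+=[-1.2618, -1.5344, -1.5635]  P^+=[0.1612 0.2366 0.1949; 0.2366 1.0071 0.7163; 0.1949 0.7163 1.1768]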